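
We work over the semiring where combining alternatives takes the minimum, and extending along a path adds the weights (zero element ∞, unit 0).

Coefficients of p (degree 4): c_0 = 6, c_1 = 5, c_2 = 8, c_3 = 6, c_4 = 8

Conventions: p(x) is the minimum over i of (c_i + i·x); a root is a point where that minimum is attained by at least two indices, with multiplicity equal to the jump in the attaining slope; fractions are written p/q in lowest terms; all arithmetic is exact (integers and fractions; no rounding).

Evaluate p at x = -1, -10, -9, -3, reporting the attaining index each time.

p(-1) = min(6+0·(-1)=6, 5+1·(-1)=4, 8+2·(-1)=6, 6+3·(-1)=3, 8+4·(-1)=4) = 3 (attained by i=3)
p(-10) = min(6+0·(-10)=6, 5+1·(-10)=-5, 8+2·(-10)=-12, 6+3·(-10)=-24, 8+4·(-10)=-32) = -32 (attained by i=4)
p(-9) = min(6+0·(-9)=6, 5+1·(-9)=-4, 8+2·(-9)=-10, 6+3·(-9)=-21, 8+4·(-9)=-28) = -28 (attained by i=4)
p(-3) = min(6+0·(-3)=6, 5+1·(-3)=2, 8+2·(-3)=2, 6+3·(-3)=-3, 8+4·(-3)=-4) = -4 (attained by i=4)
Answer: p(-1) = 3; p(-10) = -32; p(-9) = -28; p(-3) = -4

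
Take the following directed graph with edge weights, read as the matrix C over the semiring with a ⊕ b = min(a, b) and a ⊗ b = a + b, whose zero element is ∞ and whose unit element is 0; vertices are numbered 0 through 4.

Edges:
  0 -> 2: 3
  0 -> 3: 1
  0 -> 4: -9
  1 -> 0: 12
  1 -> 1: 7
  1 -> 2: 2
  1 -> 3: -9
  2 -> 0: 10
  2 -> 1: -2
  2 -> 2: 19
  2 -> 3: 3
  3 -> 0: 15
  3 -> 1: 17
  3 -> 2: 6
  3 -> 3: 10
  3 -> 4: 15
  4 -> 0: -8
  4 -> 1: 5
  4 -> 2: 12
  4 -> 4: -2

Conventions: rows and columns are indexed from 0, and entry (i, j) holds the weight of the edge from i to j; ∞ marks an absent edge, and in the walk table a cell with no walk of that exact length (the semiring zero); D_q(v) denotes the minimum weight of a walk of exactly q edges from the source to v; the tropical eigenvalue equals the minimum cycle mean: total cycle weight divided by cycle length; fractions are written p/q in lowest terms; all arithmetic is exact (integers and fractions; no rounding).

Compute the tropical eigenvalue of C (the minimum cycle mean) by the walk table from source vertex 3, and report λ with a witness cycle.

q=0: [∞, ∞, ∞, 0, ∞]
q=1: [15, 17, 6, 10, 15]
q=2: [7, 4, 16, 8, 6]
q=3: [-2, 11, 6, -5, -2]
q=4: [-10, 3, 1, -1, -11]
q=5: [-19, -6, -7, -9, -19]
Optimal cycle mean attained by: cycle 0->4->0, total (-9) + (-8), length 2.
Answer: λ = -17/2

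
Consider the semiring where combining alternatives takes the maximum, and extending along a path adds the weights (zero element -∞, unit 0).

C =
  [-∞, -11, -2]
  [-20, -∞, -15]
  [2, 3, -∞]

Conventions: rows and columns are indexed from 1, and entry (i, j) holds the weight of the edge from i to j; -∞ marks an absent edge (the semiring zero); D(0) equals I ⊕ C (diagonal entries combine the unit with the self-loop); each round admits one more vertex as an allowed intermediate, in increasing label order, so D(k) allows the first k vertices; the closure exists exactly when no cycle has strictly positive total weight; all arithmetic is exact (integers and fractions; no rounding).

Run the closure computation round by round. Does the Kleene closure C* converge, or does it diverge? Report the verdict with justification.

D(0):
  [0, -11, -2]
  [-20, 0, -15]
  [2, 3, 0]
D(1):
  [0, -11, -2]
  [-20, 0, -15]
  [2, 3, 0]
D(2):
  [0, -11, -2]
  [-20, 0, -15]
  [2, 3, 0]
D(3):
  [0, 1, -2]
  [-13, 0, -15]
  [2, 3, 0]
Key observation: every diagonal entry stays at the unit through all rounds, so no improving cycle exists.
Answer: CONVERGES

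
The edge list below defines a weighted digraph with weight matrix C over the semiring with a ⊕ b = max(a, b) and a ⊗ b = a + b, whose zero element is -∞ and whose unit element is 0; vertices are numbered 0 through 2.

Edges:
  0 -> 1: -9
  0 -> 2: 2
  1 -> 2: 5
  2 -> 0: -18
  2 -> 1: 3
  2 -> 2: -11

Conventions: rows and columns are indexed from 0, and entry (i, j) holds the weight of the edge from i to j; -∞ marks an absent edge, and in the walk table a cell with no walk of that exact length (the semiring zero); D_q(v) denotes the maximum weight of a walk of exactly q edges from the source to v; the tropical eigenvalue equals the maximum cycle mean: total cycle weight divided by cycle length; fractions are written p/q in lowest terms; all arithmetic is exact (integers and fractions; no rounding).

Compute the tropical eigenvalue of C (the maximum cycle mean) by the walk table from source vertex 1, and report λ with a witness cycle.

q=0: [-∞, 0, -∞]
q=1: [-∞, -∞, 5]
q=2: [-13, 8, -6]
q=3: [-24, -3, 13]
Optimal cycle mean attained by: cycle 1->2->1, total 5 + 3, length 2.
Answer: λ = 4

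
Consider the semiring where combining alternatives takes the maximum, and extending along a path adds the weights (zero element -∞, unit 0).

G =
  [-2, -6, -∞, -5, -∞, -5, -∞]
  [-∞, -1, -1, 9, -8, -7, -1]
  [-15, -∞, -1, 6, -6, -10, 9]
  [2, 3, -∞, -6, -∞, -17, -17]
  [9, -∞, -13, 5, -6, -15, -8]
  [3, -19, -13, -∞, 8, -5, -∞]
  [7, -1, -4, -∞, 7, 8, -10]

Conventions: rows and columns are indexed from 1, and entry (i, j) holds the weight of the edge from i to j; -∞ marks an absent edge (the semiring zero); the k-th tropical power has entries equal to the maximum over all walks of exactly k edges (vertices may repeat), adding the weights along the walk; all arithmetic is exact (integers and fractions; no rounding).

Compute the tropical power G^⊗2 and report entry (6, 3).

G^⊗2:
  [-2, -2, -7, 3, 3, -7, -7]
  [11, 12, -2, 8, 6, 7, 8]
  [16, 9, 5, 5, 16, 17, 8]
  [0, 2, 2, 12, -5, -3, 2]
  [7, 8, -12, 4, -1, 4, -4]
  [17, -3, -5, 13, 3, -2, 0]
  [16, 1, -2, 12, 16, 3, 5]
Key observation: the optimum is the walk 6->5->3, with weight 8 + (-13) = -5.
Optimal value attained by: walk 6->5->3.
Answer: (G^⊗2)[6][3] = -5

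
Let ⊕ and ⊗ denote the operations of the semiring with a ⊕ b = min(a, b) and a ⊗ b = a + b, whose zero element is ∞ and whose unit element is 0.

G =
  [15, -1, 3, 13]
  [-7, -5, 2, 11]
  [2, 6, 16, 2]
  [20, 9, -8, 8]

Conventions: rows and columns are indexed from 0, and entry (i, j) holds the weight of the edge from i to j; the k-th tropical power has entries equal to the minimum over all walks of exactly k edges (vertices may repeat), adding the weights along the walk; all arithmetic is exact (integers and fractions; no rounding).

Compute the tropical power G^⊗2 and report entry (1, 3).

G^⊗2:
  [-8, -6, 1, 5]
  [-12, -10, -4, 4]
  [-1, 1, -6, 10]
  [-6, -2, 0, -6]
Key observation: the optimum is the walk 1->2->3, with weight 2 + 2 = 4.
Optimal value attained by: walk 1->2->3.
Answer: (G^⊗2)[1][3] = 4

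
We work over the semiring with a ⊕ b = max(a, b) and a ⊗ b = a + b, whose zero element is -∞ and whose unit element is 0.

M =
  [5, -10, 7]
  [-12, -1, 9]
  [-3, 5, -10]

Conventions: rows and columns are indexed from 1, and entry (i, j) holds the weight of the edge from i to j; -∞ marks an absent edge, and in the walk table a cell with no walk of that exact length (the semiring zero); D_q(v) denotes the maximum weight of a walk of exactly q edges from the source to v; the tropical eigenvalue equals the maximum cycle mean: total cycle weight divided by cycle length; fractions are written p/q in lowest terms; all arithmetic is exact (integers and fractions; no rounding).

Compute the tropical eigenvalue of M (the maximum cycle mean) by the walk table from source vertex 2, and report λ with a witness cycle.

q=0: [-∞, 0, -∞]
q=1: [-12, -1, 9]
q=2: [6, 14, 8]
q=3: [11, 13, 23]
Optimal cycle mean attained by: cycle 2->3->2, total 9 + 5, length 2.
Answer: λ = 7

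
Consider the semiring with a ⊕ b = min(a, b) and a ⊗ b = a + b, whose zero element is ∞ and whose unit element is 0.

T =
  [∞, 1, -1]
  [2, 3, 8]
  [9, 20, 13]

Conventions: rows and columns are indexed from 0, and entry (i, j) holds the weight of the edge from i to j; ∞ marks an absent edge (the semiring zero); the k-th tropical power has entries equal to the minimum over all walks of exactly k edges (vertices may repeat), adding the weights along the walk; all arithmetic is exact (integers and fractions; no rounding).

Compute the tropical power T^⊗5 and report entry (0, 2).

T^⊗2:
  [3, 4, 9]
  [5, 3, 1]
  [22, 10, 8]
T^⊗3:
  [6, 4, 2]
  [5, 6, 4]
  [12, 13, 18]
T^⊗4:
  [6, 7, 5]
  [8, 6, 4]
  [15, 13, 11]
T^⊗5:
  [9, 7, 5]
  [8, 9, 7]
  [15, 16, 14]
Key observation: the optimum is the walk 0->1->0->1->0->2, with weight 1 + 2 + 1 + 2 + (-1) = 5.
Optimal value attained by: walk 0->1->0->1->0->2.
Answer: (T^⊗5)[0][2] = 5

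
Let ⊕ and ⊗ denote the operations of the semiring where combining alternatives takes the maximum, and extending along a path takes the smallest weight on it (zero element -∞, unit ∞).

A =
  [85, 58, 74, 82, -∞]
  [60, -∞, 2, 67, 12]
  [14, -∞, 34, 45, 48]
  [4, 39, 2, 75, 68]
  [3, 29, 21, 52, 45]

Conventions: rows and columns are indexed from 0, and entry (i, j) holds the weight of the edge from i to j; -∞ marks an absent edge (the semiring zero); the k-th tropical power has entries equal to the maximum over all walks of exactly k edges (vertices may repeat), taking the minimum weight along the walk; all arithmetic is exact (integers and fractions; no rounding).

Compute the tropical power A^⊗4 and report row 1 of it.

A^⊗2:
  [85, 58, 74, 82, 68]
  [60, 58, 60, 67, 67]
  [14, 39, 34, 48, 45]
  [39, 39, 21, 75, 68]
  [29, 39, 21, 52, 52]
A^⊗3:
  [85, 58, 74, 82, 68]
  [60, 58, 60, 67, 67]
  [39, 39, 34, 48, 48]
  [39, 39, 39, 75, 68]
  [39, 39, 29, 52, 52]
A^⊗4:
  [85, 58, 74, 82, 68]
  [60, 58, 60, 67, 67]
  [39, 39, 39, 48, 48]
  [39, 39, 39, 75, 68]
  [39, 39, 39, 52, 52]
Answer: row 1 of A^⊗4 = [60, 58, 60, 67, 67]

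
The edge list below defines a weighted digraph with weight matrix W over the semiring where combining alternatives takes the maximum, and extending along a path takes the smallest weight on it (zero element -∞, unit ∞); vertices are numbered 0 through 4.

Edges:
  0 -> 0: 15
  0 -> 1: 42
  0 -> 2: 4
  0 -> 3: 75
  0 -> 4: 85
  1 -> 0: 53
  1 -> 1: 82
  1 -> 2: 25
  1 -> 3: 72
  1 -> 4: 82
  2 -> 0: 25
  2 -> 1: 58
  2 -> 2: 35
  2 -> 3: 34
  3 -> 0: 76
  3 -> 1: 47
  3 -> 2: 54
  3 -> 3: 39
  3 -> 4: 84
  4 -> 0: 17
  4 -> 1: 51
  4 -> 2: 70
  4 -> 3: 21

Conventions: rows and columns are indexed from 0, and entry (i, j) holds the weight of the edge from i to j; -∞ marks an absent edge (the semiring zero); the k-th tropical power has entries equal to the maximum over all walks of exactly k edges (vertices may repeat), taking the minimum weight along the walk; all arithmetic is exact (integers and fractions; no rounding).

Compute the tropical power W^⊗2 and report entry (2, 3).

W^⊗2:
  [75, 51, 70, 42, 75]
  [72, 82, 70, 72, 82]
  [53, 58, 35, 58, 58]
  [47, 54, 70, 75, 76]
  [51, 58, 35, 51, 51]
Key observation: the optimum is the walk 2->1->3, with weight 58 min 72 = 58.
Optimal value attained by: walk 2->1->3.
Answer: (W^⊗2)[2][3] = 58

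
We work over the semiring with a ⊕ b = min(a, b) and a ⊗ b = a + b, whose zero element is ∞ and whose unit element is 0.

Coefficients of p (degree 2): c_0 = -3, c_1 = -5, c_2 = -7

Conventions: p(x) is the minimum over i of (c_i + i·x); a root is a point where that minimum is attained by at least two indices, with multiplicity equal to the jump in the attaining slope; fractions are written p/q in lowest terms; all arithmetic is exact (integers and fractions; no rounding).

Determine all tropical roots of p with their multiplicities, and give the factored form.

hull edge (i=0, c=-3) to (i=2, c=-7): slope -2, span 2
Factored form: p(x) = -7 ⊗ (x ⊕ 2) ⊗ (x ⊕ 2)
Answer: roots = 2 (mult 2)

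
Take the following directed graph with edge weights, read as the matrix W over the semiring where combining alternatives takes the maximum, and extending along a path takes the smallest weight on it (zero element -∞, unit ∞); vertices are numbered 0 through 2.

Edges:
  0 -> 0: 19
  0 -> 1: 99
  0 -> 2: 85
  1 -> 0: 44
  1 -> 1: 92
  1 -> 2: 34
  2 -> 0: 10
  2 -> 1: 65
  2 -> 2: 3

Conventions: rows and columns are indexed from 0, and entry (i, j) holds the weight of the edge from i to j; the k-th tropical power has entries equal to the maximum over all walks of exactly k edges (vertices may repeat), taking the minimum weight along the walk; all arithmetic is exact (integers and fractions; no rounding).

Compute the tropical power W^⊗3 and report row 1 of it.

W^⊗2:
  [44, 92, 34]
  [44, 92, 44]
  [44, 65, 34]
W^⊗3:
  [44, 92, 44]
  [44, 92, 44]
  [44, 65, 44]
Answer: row 1 of W^⊗3 = [44, 92, 44]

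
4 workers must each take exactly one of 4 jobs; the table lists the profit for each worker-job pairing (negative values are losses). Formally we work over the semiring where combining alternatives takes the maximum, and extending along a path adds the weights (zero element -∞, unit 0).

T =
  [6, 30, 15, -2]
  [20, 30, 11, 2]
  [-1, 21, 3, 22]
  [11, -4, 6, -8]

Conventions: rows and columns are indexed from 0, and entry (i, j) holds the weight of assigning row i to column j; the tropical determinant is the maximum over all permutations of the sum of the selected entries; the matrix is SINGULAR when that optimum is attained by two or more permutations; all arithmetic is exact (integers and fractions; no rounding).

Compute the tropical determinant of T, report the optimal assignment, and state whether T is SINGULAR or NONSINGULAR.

σ = (0, 1, 2, 3): 6 + 30 + 3 + (-8) = 31
σ = (0, 1, 3, 2): 6 + 30 + 22 + 6 = 64
σ = (0, 2, 1, 3): 6 + 11 + 21 + (-8) = 30
σ = (0, 2, 3, 1): 6 + 11 + 22 + (-4) = 35
σ = (0, 3, 1, 2): 6 + 2 + 21 + 6 = 35
σ = (0, 3, 2, 1): 6 + 2 + 3 + (-4) = 7
σ = (1, 0, 2, 3): 30 + 20 + 3 + (-8) = 45
σ = (1, 0, 3, 2): 30 + 20 + 22 + 6 = 78
σ = (1, 2, 0, 3): 30 + 11 + (-1) + (-8) = 32
σ = (1, 2, 3, 0): 30 + 11 + 22 + 11 = 74
σ = (1, 3, 0, 2): 30 + 2 + (-1) + 6 = 37
σ = (1, 3, 2, 0): 30 + 2 + 3 + 11 = 46
σ = (2, 0, 1, 3): 15 + 20 + 21 + (-8) = 48
σ = (2, 0, 3, 1): 15 + 20 + 22 + (-4) = 53
σ = (2, 1, 0, 3): 15 + 30 + (-1) + (-8) = 36
σ = (2, 1, 3, 0): 15 + 30 + 22 + 11 = 78
σ = (2, 3, 0, 1): 15 + 2 + (-1) + (-4) = 12
σ = (2, 3, 1, 0): 15 + 2 + 21 + 11 = 49
σ = (3, 0, 1, 2): (-2) + 20 + 21 + 6 = 45
σ = (3, 0, 2, 1): (-2) + 20 + 3 + (-4) = 17
σ = (3, 1, 0, 2): (-2) + 30 + (-1) + 6 = 33
σ = (3, 1, 2, 0): (-2) + 30 + 3 + 11 = 42
σ = (3, 2, 0, 1): (-2) + 11 + (-1) + (-4) = 4
σ = (3, 2, 1, 0): (-2) + 11 + 21 + 11 = 41
Optimal value attained by: σ = (1, 0, 3, 2).
Answer: det⊕(T) = 78; verdict: SINGULAR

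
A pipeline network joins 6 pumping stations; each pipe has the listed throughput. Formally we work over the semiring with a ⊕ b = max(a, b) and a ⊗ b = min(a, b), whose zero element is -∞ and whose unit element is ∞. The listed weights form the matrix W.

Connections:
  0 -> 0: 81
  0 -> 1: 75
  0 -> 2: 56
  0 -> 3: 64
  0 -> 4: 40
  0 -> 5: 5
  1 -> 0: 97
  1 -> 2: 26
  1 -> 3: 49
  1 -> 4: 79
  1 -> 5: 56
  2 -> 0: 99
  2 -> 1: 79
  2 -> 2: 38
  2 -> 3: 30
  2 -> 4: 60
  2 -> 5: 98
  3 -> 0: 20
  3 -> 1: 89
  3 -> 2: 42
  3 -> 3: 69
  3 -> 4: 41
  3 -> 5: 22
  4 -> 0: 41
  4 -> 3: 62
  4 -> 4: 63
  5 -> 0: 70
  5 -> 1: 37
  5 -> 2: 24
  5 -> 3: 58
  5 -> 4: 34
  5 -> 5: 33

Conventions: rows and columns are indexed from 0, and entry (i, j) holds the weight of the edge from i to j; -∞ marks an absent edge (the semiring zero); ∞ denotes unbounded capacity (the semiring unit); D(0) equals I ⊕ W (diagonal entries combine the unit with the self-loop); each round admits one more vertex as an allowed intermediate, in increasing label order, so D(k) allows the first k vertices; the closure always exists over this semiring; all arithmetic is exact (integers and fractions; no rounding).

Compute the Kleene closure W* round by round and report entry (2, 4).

D(0):
  [∞, 75, 56, 64, 40, 5]
  [97, ∞, 26, 49, 79, 56]
  [99, 79, ∞, 30, 60, 98]
  [20, 89, 42, ∞, 41, 22]
  [41, -∞, -∞, 62, ∞, -∞]
  [70, 37, 24, 58, 34, ∞]
D(1):
  [∞, 75, 56, 64, 40, 5]
  [97, ∞, 56, 64, 79, 56]
  [99, 79, ∞, 64, 60, 98]
  [20, 89, 42, ∞, 41, 22]
  [41, 41, 41, 62, ∞, 5]
  [70, 70, 56, 64, 40, ∞]
D(2):
  [∞, 75, 56, 64, 75, 56]
  [97, ∞, 56, 64, 79, 56]
  [99, 79, ∞, 64, 79, 98]
  [89, 89, 56, ∞, 79, 56]
  [41, 41, 41, 62, ∞, 41]
  [70, 70, 56, 64, 70, ∞]
D(3):
  [∞, 75, 56, 64, 75, 56]
  [97, ∞, 56, 64, 79, 56]
  [99, 79, ∞, 64, 79, 98]
  [89, 89, 56, ∞, 79, 56]
  [41, 41, 41, 62, ∞, 41]
  [70, 70, 56, 64, 70, ∞]
D(4):
  [∞, 75, 56, 64, 75, 56]
  [97, ∞, 56, 64, 79, 56]
  [99, 79, ∞, 64, 79, 98]
  [89, 89, 56, ∞, 79, 56]
  [62, 62, 56, 62, ∞, 56]
  [70, 70, 56, 64, 70, ∞]
D(5):
  [∞, 75, 56, 64, 75, 56]
  [97, ∞, 56, 64, 79, 56]
  [99, 79, ∞, 64, 79, 98]
  [89, 89, 56, ∞, 79, 56]
  [62, 62, 56, 62, ∞, 56]
  [70, 70, 56, 64, 70, ∞]
D(6):
  [∞, 75, 56, 64, 75, 56]
  [97, ∞, 56, 64, 79, 56]
  [99, 79, ∞, 64, 79, 98]
  [89, 89, 56, ∞, 79, 56]
  [62, 62, 56, 62, ∞, 56]
  [70, 70, 56, 64, 70, ∞]
Answer: W*[2][4] = 79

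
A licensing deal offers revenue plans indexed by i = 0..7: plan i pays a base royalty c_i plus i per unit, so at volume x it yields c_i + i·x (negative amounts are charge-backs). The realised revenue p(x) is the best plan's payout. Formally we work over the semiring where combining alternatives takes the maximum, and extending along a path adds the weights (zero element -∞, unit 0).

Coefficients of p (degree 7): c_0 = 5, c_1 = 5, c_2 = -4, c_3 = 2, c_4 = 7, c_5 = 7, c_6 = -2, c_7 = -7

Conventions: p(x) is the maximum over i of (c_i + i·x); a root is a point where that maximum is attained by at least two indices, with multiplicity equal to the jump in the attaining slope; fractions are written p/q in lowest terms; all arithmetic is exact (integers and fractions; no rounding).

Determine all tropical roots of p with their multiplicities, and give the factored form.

hull edge (i=0, c=5) to (i=4, c=7): slope 1/2, span 4
hull edge (i=4, c=7) to (i=5, c=7): slope 0, span 1
hull edge (i=5, c=7) to (i=7, c=-7): slope -7, span 2
Factored form: p(x) = -7 ⊗ (x ⊕ (-1/2)) ⊗ (x ⊕ (-1/2)) ⊗ (x ⊕ (-1/2)) ⊗ (x ⊕ (-1/2)) ⊗ (x ⊕ 0) ⊗ (x ⊕ 7) ⊗ (x ⊕ 7)
Answer: roots = -1/2 (mult 4), 0 (mult 1), 7 (mult 2)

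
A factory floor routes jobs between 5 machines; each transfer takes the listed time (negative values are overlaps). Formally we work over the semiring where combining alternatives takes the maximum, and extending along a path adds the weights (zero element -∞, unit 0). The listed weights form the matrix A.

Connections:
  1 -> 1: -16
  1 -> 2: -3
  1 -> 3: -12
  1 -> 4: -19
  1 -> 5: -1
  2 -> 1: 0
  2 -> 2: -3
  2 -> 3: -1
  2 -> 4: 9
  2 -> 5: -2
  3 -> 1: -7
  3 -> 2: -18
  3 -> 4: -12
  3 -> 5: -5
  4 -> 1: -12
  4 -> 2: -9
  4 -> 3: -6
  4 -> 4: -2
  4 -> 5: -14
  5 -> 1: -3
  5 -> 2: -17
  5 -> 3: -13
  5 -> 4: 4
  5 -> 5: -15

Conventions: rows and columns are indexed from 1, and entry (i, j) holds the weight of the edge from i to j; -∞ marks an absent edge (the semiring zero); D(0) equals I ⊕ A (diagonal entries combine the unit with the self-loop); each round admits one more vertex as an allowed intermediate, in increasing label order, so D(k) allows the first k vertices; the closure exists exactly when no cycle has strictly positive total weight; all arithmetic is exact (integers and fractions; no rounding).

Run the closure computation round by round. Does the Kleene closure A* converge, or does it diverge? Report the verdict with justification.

D(0):
  [0, -3, -12, -19, -1]
  [0, 0, -1, 9, -2]
  [-7, -18, 0, -12, -5]
  [-12, -9, -6, 0, -14]
  [-3, -17, -13, 4, 0]
D(1):
  [0, -3, -12, -19, -1]
  [0, 0, -1, 9, -1]
  [-7, -10, 0, -12, -5]
  [-12, -9, -6, 0, -13]
  [-3, -6, -13, 4, 0]
D(2):
  [0, -3, -4, 6, -1]
  [0, 0, -1, 9, -1]
  [-7, -10, 0, -1, -5]
  [-9, -9, -6, 0, -10]
  [-3, -6, -7, 4, 0]
D(3):
  [0, -3, -4, 6, -1]
  [0, 0, -1, 9, -1]
  [-7, -10, 0, -1, -5]
  [-9, -9, -6, 0, -10]
  [-3, -6, -7, 4, 0]
D(4):
  [0, -3, 0, 6, -1]
  [0, 0, 3, 9, -1]
  [-7, -10, 0, -1, -5]
  [-9, -9, -6, 0, -10]
  [-3, -5, -2, 4, 0]
D(5):
  [0, -3, 0, 6, -1]
  [0, 0, 3, 9, -1]
  [-7, -10, 0, -1, -5]
  [-9, -9, -6, 0, -10]
  [-3, -5, -2, 4, 0]
Key observation: every diagonal entry stays at the unit through all rounds, so no improving cycle exists.
Answer: CONVERGES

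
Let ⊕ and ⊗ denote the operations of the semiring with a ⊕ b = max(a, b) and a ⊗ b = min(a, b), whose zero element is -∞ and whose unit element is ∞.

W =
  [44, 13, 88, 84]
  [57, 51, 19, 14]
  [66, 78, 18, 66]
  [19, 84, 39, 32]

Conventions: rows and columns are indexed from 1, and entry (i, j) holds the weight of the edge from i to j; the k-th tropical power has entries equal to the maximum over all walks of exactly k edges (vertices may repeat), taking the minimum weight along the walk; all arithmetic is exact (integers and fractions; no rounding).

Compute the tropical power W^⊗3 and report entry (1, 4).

W^⊗2:
  [66, 84, 44, 66]
  [51, 51, 57, 57]
  [57, 66, 66, 66]
  [57, 51, 32, 39]
W^⊗3:
  [57, 66, 66, 66]
  [57, 57, 51, 57]
  [66, 66, 57, 66]
  [51, 51, 57, 57]
Key observation: the optimum is the walk 1->3->1->4, with weight 88 min 66 min 84 = 66.
Optimal value attained by: walk 1->3->1->4.
Answer: (W^⊗3)[1][4] = 66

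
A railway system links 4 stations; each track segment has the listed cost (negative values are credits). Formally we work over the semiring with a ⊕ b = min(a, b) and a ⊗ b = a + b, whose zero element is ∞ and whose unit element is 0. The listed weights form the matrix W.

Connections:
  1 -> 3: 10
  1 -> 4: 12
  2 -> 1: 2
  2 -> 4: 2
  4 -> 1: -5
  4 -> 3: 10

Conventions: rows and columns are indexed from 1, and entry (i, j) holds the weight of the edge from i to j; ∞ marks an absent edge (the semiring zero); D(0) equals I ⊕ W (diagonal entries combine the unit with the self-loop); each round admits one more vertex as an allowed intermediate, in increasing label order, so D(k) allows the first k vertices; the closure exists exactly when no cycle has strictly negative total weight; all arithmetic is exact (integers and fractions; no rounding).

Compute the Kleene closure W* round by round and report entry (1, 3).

D(0):
  [0, ∞, 10, 12]
  [2, 0, ∞, 2]
  [∞, ∞, 0, ∞]
  [-5, ∞, 10, 0]
D(1):
  [0, ∞, 10, 12]
  [2, 0, 12, 2]
  [∞, ∞, 0, ∞]
  [-5, ∞, 5, 0]
D(2):
  [0, ∞, 10, 12]
  [2, 0, 12, 2]
  [∞, ∞, 0, ∞]
  [-5, ∞, 5, 0]
D(3):
  [0, ∞, 10, 12]
  [2, 0, 12, 2]
  [∞, ∞, 0, ∞]
  [-5, ∞, 5, 0]
D(4):
  [0, ∞, 10, 12]
  [-3, 0, 7, 2]
  [∞, ∞, 0, ∞]
  [-5, ∞, 5, 0]
Answer: W*[1][3] = 10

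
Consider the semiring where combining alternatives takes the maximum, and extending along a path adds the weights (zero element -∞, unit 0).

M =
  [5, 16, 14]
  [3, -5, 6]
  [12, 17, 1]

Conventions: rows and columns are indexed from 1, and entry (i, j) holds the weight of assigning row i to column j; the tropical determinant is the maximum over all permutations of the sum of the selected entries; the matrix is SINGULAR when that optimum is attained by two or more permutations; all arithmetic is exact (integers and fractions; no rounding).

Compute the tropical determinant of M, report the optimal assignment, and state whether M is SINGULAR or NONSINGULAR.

σ = (1, 2, 3): 5 + (-5) + 1 = 1
σ = (1, 3, 2): 5 + 6 + 17 = 28
σ = (2, 1, 3): 16 + 3 + 1 = 20
σ = (2, 3, 1): 16 + 6 + 12 = 34
σ = (3, 1, 2): 14 + 3 + 17 = 34
σ = (3, 2, 1): 14 + (-5) + 12 = 21
Optimal value attained by: σ = (2, 3, 1).
Answer: det⊕(M) = 34; verdict: SINGULAR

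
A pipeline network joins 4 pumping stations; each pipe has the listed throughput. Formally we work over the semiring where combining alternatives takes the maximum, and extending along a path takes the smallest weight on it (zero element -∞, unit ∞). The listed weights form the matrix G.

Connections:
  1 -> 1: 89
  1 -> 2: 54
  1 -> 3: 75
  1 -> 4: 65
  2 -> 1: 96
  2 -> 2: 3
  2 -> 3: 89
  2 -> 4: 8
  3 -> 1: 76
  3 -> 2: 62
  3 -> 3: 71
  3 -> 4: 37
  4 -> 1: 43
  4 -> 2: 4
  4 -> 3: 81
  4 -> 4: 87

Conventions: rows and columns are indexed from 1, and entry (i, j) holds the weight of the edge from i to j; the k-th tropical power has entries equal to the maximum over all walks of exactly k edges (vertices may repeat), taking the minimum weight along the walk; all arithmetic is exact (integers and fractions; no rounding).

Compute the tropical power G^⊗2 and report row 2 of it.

G^⊗2:
  [89, 62, 75, 65]
  [89, 62, 75, 65]
  [76, 62, 75, 65]
  [76, 62, 81, 87]
Answer: row 2 of G^⊗2 = [89, 62, 75, 65]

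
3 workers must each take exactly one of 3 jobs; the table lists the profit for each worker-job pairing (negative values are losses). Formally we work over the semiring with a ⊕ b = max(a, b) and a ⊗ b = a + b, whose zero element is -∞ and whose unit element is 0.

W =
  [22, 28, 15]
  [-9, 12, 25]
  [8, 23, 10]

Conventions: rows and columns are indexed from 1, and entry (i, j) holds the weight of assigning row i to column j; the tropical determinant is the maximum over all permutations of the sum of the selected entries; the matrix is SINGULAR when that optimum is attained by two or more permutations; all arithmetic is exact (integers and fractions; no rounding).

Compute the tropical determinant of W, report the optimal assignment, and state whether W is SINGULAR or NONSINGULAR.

σ = (1, 2, 3): 22 + 12 + 10 = 44
σ = (1, 3, 2): 22 + 25 + 23 = 70
σ = (2, 1, 3): 28 + (-9) + 10 = 29
σ = (2, 3, 1): 28 + 25 + 8 = 61
σ = (3, 1, 2): 15 + (-9) + 23 = 29
σ = (3, 2, 1): 15 + 12 + 8 = 35
Optimal value attained by: σ = (1, 3, 2).
Answer: det⊕(W) = 70; verdict: NONSINGULAR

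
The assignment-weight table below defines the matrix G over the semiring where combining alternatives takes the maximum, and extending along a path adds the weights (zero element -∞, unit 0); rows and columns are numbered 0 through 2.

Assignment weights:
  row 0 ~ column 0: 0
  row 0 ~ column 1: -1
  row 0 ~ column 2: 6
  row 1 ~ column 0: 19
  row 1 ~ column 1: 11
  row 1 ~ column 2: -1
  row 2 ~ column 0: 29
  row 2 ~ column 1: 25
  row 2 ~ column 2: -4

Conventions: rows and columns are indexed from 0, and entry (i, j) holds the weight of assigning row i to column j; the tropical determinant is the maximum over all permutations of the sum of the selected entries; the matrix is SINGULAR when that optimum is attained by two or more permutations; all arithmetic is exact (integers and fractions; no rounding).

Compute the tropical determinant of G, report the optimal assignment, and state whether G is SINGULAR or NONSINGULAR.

σ = (0, 1, 2): 0 + 11 + (-4) = 7
σ = (0, 2, 1): 0 + (-1) + 25 = 24
σ = (1, 0, 2): (-1) + 19 + (-4) = 14
σ = (1, 2, 0): (-1) + (-1) + 29 = 27
σ = (2, 0, 1): 6 + 19 + 25 = 50
σ = (2, 1, 0): 6 + 11 + 29 = 46
Optimal value attained by: σ = (2, 0, 1).
Answer: det⊕(G) = 50; verdict: NONSINGULAR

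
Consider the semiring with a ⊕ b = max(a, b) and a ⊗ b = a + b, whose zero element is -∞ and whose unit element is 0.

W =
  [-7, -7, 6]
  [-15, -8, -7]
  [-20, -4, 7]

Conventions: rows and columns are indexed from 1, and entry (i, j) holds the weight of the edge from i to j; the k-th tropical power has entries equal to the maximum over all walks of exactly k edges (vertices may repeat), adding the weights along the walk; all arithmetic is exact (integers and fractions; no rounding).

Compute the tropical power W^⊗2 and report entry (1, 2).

W^⊗2:
  [-14, 2, 13]
  [-22, -11, 0]
  [-13, 3, 14]
Key observation: the optimum is the walk 1->3->2, with weight 6 + (-4) = 2.
Optimal value attained by: walk 1->3->2.
Answer: (W^⊗2)[1][2] = 2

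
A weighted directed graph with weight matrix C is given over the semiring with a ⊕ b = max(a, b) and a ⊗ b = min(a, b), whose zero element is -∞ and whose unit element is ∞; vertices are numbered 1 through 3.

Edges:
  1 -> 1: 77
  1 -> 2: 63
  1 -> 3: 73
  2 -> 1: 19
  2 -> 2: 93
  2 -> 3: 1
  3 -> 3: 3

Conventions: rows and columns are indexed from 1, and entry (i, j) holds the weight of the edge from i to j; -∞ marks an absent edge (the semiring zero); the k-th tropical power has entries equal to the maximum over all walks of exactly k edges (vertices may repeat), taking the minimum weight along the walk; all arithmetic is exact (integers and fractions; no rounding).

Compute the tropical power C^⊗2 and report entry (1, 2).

C^⊗2:
  [77, 63, 73]
  [19, 93, 19]
  [-∞, -∞, 3]
Key observation: the optimum is the walk 1->1->2, with weight 77 min 63 = 63.
Optimal value attained by: walk 1->1->2.
Answer: (C^⊗2)[1][2] = 63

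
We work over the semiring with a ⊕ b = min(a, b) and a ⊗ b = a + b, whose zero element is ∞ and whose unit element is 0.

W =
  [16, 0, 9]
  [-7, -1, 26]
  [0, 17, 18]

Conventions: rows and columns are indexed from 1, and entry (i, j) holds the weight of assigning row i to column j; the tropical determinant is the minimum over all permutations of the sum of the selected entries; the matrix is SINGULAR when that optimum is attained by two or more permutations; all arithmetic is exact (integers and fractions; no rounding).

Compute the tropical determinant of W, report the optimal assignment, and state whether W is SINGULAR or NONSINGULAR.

σ = (1, 2, 3): 16 + (-1) + 18 = 33
σ = (1, 3, 2): 16 + 26 + 17 = 59
σ = (2, 1, 3): 0 + (-7) + 18 = 11
σ = (2, 3, 1): 0 + 26 + 0 = 26
σ = (3, 1, 2): 9 + (-7) + 17 = 19
σ = (3, 2, 1): 9 + (-1) + 0 = 8
Optimal value attained by: σ = (3, 2, 1).
Answer: det⊕(W) = 8; verdict: NONSINGULAR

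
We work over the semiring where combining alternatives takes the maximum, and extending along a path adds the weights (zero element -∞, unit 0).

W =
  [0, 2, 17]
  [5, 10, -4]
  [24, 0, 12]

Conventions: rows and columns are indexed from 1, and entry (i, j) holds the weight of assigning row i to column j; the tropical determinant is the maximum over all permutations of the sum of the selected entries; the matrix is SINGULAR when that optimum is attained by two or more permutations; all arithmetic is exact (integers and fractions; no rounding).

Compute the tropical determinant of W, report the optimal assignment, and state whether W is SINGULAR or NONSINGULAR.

σ = (1, 2, 3): 0 + 10 + 12 = 22
σ = (1, 3, 2): 0 + (-4) + 0 = -4
σ = (2, 1, 3): 2 + 5 + 12 = 19
σ = (2, 3, 1): 2 + (-4) + 24 = 22
σ = (3, 1, 2): 17 + 5 + 0 = 22
σ = (3, 2, 1): 17 + 10 + 24 = 51
Optimal value attained by: σ = (3, 2, 1).
Answer: det⊕(W) = 51; verdict: NONSINGULAR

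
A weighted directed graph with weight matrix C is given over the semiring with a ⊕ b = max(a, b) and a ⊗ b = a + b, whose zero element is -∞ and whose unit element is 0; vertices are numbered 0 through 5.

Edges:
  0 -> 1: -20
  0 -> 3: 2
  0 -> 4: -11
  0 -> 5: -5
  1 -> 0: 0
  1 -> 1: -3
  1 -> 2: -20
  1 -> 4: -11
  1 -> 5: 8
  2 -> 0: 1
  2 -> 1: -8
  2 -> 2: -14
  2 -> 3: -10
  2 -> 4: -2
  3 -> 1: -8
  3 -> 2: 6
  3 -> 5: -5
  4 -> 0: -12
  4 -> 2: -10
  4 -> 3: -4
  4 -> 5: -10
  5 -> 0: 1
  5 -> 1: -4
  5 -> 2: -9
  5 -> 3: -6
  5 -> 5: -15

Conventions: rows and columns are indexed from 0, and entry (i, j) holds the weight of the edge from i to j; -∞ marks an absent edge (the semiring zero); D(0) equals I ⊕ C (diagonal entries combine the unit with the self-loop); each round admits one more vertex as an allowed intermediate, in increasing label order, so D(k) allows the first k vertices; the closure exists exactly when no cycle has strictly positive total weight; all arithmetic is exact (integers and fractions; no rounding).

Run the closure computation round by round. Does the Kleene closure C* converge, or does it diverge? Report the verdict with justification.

D(0):
  [0, -20, -∞, 2, -11, -5]
  [0, 0, -20, -∞, -11, 8]
  [1, -8, 0, -10, -2, -∞]
  [-∞, -8, 6, 0, -∞, -5]
  [-12, -∞, -10, -4, 0, -10]
  [1, -4, -9, -6, -∞, 0]
D(1):
  [0, -20, -∞, 2, -11, -5]
  [0, 0, -20, 2, -11, 8]
  [1, -8, 0, 3, -2, -4]
  [-∞, -8, 6, 0, -∞, -5]
  [-12, -32, -10, -4, 0, -10]
  [1, -4, -9, 3, -10, 0]
Detection: at round 2, diagonal entry (5, 5) turns strictly positive.
Key observation: the cycle 5->1->5 has total weight (-4) + 8, which is strictly positive.
Answer: DIVERGES — positive cycle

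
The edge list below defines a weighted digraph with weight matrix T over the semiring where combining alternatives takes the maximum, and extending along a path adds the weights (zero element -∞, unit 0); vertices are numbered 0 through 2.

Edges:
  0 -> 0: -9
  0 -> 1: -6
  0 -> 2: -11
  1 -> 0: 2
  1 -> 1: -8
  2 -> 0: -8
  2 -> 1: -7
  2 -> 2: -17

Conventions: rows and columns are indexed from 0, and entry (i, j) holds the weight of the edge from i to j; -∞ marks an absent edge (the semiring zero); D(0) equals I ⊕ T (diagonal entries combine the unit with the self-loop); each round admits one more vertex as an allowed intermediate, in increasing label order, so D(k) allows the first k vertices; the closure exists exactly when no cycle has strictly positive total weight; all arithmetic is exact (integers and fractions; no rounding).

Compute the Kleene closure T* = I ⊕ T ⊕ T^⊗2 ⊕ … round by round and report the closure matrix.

D(0):
  [0, -6, -11]
  [2, 0, -∞]
  [-8, -7, 0]
D(1):
  [0, -6, -11]
  [2, 0, -9]
  [-8, -7, 0]
D(2):
  [0, -6, -11]
  [2, 0, -9]
  [-5, -7, 0]
D(3):
  [0, -6, -11]
  [2, 0, -9]
  [-5, -7, 0]
Answer: T* = [[0, -6, -11], [2, 0, -9], [-5, -7, 0]]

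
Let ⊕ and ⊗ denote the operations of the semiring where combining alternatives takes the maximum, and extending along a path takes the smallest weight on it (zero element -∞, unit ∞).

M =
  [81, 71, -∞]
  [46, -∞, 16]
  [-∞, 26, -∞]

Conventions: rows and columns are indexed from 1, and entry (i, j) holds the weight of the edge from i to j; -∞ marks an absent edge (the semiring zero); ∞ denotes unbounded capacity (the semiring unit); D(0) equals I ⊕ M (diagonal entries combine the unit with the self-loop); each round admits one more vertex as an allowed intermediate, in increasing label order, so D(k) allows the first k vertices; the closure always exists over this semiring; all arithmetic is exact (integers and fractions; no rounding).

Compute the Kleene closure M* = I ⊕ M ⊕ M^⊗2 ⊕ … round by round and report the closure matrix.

D(0):
  [∞, 71, -∞]
  [46, ∞, 16]
  [-∞, 26, ∞]
D(1):
  [∞, 71, -∞]
  [46, ∞, 16]
  [-∞, 26, ∞]
D(2):
  [∞, 71, 16]
  [46, ∞, 16]
  [26, 26, ∞]
D(3):
  [∞, 71, 16]
  [46, ∞, 16]
  [26, 26, ∞]
Answer: M* = [[∞, 71, 16], [46, ∞, 16], [26, 26, ∞]]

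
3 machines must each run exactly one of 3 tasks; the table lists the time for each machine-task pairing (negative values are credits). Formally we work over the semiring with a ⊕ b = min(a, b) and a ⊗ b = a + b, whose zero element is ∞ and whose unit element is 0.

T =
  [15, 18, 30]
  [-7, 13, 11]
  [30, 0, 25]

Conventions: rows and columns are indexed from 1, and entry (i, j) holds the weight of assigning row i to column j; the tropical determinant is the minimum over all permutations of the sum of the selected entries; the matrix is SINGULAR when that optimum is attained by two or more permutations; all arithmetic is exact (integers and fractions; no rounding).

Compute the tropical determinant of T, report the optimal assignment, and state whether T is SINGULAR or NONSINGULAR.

σ = (1, 2, 3): 15 + 13 + 25 = 53
σ = (1, 3, 2): 15 + 11 + 0 = 26
σ = (2, 1, 3): 18 + (-7) + 25 = 36
σ = (2, 3, 1): 18 + 11 + 30 = 59
σ = (3, 1, 2): 30 + (-7) + 0 = 23
σ = (3, 2, 1): 30 + 13 + 30 = 73
Optimal value attained by: σ = (3, 1, 2).
Answer: det⊕(T) = 23; verdict: NONSINGULAR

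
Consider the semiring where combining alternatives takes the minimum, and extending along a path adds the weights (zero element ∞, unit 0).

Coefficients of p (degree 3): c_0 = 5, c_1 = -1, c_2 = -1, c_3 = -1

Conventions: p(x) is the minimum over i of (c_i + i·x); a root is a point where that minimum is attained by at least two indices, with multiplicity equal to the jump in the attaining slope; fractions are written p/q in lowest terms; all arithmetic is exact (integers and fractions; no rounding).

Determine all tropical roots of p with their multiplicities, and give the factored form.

hull edge (i=0, c=5) to (i=1, c=-1): slope -6, span 1
hull edge (i=1, c=-1) to (i=3, c=-1): slope 0, span 2
Factored form: p(x) = -1 ⊗ (x ⊕ 0) ⊗ (x ⊕ 0) ⊗ (x ⊕ 6)
Answer: roots = 0 (mult 2), 6 (mult 1)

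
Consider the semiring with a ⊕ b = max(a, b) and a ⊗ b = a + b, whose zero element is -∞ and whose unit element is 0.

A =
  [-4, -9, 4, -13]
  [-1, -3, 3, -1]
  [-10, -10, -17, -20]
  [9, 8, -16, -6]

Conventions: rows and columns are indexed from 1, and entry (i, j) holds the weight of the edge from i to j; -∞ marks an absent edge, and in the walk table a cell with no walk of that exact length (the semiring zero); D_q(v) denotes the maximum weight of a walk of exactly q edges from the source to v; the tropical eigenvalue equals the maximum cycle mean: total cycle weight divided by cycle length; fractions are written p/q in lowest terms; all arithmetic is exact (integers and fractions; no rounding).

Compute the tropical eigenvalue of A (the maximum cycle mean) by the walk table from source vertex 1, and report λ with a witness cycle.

q=0: [0, -∞, -∞, -∞]
q=1: [-4, -9, 4, -13]
q=2: [-4, -5, 0, -10]
q=3: [-1, -2, 0, -6]
q=4: [3, 2, 3, -3]
Optimal cycle mean attained by: cycle 2->4->2, total (-1) + 8, length 2.
Answer: λ = 7/2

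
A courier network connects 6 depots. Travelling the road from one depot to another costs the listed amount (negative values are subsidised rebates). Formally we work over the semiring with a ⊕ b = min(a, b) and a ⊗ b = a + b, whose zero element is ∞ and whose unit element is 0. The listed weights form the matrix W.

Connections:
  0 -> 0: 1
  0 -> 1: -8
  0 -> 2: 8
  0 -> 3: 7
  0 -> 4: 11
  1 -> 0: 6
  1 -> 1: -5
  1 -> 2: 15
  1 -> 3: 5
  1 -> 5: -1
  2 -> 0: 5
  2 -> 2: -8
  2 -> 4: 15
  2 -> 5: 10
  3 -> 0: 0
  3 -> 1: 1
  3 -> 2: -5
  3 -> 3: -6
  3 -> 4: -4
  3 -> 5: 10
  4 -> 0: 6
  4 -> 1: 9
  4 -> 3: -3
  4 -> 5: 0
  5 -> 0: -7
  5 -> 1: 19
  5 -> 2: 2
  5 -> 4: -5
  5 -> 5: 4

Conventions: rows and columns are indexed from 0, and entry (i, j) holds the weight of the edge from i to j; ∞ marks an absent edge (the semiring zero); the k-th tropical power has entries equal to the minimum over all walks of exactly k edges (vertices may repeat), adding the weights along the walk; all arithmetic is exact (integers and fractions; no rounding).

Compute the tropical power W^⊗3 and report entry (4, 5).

W^⊗2:
  [-2, -13, 0, -3, 3, -9]
  [-8, -10, 0, -1, -6, -6]
  [-3, -3, -16, 12, 5, 2]
  [-6, -8, -13, -12, -10, -4]
  [-7, -2, -8, -9, -7, 4]
  [-6, -15, -6, -8, -1, -5]
W^⊗3:
  [-16, -18, -8, -9, -14, -14]
  [-13, -16, -8, -9, -11, -11]
  [-11, -11, -24, 2, -3, -6]
  [-12, -14, -21, -18, -16, -10]
  [-9, -15, -16, -15, -13, -7]
  [-12, -20, -14, -14, -12, -16]
Key observation: the optimum is the walk 4->3->4->5, with weight (-3) + (-4) + 0 = -7.
Optimal value attained by: walk 4->3->4->5.
Answer: (W^⊗3)[4][5] = -7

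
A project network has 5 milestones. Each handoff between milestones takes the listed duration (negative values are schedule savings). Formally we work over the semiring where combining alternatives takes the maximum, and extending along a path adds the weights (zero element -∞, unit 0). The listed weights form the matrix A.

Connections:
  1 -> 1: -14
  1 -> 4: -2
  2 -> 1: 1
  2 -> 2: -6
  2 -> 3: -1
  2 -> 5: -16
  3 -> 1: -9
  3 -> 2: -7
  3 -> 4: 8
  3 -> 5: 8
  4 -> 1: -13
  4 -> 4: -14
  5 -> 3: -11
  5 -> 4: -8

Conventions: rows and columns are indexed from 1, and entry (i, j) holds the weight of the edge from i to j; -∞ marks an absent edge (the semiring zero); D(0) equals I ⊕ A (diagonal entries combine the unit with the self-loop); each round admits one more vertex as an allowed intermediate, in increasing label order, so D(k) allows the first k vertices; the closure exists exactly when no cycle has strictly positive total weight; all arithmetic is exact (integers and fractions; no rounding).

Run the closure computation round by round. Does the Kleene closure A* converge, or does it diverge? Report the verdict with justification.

D(0):
  [0, -∞, -∞, -2, -∞]
  [1, 0, -1, -∞, -16]
  [-9, -7, 0, 8, 8]
  [-13, -∞, -∞, 0, -∞]
  [-∞, -∞, -11, -8, 0]
D(1):
  [0, -∞, -∞, -2, -∞]
  [1, 0, -1, -1, -16]
  [-9, -7, 0, 8, 8]
  [-13, -∞, -∞, 0, -∞]
  [-∞, -∞, -11, -8, 0]
D(2):
  [0, -∞, -∞, -2, -∞]
  [1, 0, -1, -1, -16]
  [-6, -7, 0, 8, 8]
  [-13, -∞, -∞, 0, -∞]
  [-∞, -∞, -11, -8, 0]
D(3):
  [0, -∞, -∞, -2, -∞]
  [1, 0, -1, 7, 7]
  [-6, -7, 0, 8, 8]
  [-13, -∞, -∞, 0, -∞]
  [-17, -18, -11, -3, 0]
D(4):
  [0, -∞, -∞, -2, -∞]
  [1, 0, -1, 7, 7]
  [-5, -7, 0, 8, 8]
  [-13, -∞, -∞, 0, -∞]
  [-16, -18, -11, -3, 0]
D(5):
  [0, -∞, -∞, -2, -∞]
  [1, 0, -1, 7, 7]
  [-5, -7, 0, 8, 8]
  [-13, -∞, -∞, 0, -∞]
  [-16, -18, -11, -3, 0]
Key observation: every diagonal entry stays at the unit through all rounds, so no improving cycle exists.
Answer: CONVERGES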